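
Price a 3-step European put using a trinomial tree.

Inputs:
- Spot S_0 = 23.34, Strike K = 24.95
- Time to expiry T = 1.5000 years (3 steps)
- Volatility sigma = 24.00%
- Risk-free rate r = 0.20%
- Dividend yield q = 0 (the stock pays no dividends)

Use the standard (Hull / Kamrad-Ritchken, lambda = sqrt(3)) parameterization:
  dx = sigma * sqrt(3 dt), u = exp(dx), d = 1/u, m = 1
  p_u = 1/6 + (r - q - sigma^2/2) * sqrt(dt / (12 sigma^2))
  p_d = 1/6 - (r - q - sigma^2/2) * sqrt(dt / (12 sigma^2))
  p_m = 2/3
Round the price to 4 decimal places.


dt = T/N = 0.500000; dx = sigma*sqrt(3*dt) = 0.293939
u = exp(dx) = 1.341702; d = 1/u = 0.745322
p_u = 0.143873, p_m = 0.666667, p_d = 0.189461
Discount per step: exp(-r*dt) = 0.999000
Stock lattice S(k, j) with j the centered position index:
  k=0: S(0,+0) = 23.3400
  k=1: S(1,-1) = 17.3958; S(1,+0) = 23.3400; S(1,+1) = 31.3153
  k=2: S(2,-2) = 12.9655; S(2,-1) = 17.3958; S(2,+0) = 23.3400; S(2,+1) = 31.3153; S(2,+2) = 42.0158
  k=3: S(3,-3) = 9.6635; S(3,-2) = 12.9655; S(3,-1) = 17.3958; S(3,+0) = 23.3400; S(3,+1) = 31.3153; S(3,+2) = 42.0158; S(3,+3) = 56.3727
Terminal payoffs V(N, j) = max(K - S_T, 0):
  V(3,-3) = 15.286535; V(3,-2) = 11.984512; V(3,-1) = 7.554182; V(3,+0) = 1.610000; V(3,+1) = 0.000000; V(3,+2) = 0.000000; V(3,+3) = 0.000000
Backward induction: V(k, j) = exp(-r*dt) * [p_u * V(k+1, j+1) + p_m * V(k+1, j) + p_d * V(k+1, j-1)]
  V(2,-2) = exp(-r*dt) * [p_u*7.554182 + p_m*11.984512 + p_d*15.286535] = 11.960744
  V(2,-1) = exp(-r*dt) * [p_u*1.610000 + p_m*7.554182 + p_d*11.984512] = 7.530814
  V(2,+0) = exp(-r*dt) * [p_u*0.000000 + p_m*1.610000 + p_d*7.554182] = 2.502049
  V(2,+1) = exp(-r*dt) * [p_u*0.000000 + p_m*0.000000 + p_d*1.610000] = 0.304727
  V(2,+2) = exp(-r*dt) * [p_u*0.000000 + p_m*0.000000 + p_d*0.000000] = 0.000000
  V(1,-1) = exp(-r*dt) * [p_u*2.502049 + p_m*7.530814 + p_d*11.960744] = 7.638965
  V(1,+0) = exp(-r*dt) * [p_u*0.304727 + p_m*2.502049 + p_d*7.530814] = 3.135530
  V(1,+1) = exp(-r*dt) * [p_u*0.000000 + p_m*0.304727 + p_d*2.502049] = 0.676514
  V(0,+0) = exp(-r*dt) * [p_u*0.676514 + p_m*3.135530 + p_d*7.638965] = 3.631334

Answer: Price = V(0,0) = 3.6313


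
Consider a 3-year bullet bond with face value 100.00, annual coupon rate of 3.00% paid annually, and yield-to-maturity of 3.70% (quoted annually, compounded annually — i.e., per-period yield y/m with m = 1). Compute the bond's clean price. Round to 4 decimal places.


Answer: Price = 98.0463

Derivation:
Coupon per period c = face * coupon_rate / m = 3.000000
Periods per year m = 1; per-period yield y/m = 0.037000
Number of cashflows N = 3
Cashflows (t years, CF_t, discount factor 1/(1+y/m)^(m*t), PV):
  t = 1.0000: CF_t = 3.000000, DF = 0.964320, PV = 2.892960
  t = 2.0000: CF_t = 3.000000, DF = 0.929913, PV = 2.789740
  t = 3.0000: CF_t = 103.000000, DF = 0.896734, PV = 92.363622
Price P = sum_t PV_t = 98.046323


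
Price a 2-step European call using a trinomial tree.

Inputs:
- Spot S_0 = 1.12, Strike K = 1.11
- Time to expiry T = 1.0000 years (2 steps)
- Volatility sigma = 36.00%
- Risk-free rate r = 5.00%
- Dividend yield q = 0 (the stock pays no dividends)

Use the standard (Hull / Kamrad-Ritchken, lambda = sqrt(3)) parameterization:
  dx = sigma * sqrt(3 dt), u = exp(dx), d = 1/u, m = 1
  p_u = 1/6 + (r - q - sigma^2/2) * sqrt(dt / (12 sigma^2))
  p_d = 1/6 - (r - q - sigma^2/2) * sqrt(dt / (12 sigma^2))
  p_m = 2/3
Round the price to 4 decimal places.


Answer: Price = V(0,0) = 0.1694

Derivation:
dt = T/N = 0.500000; dx = sigma*sqrt(3*dt) = 0.440908
u = exp(dx) = 1.554118; d = 1/u = 0.643452
p_u = 0.158275, p_m = 0.666667, p_d = 0.175058
Discount per step: exp(-r*dt) = 0.975310
Stock lattice S(k, j) with j the centered position index:
  k=0: S(0,+0) = 1.1200
  k=1: S(1,-1) = 0.7207; S(1,+0) = 1.1200; S(1,+1) = 1.7406
  k=2: S(2,-2) = 0.4637; S(2,-1) = 0.7207; S(2,+0) = 1.1200; S(2,+1) = 1.7406; S(2,+2) = 2.7051
Terminal payoffs V(N, j) = max(S_T - K, 0):
  V(2,-2) = 0.000000; V(2,-1) = 0.000000; V(2,+0) = 0.010000; V(2,+1) = 0.630612; V(2,+2) = 1.595117
Backward induction: V(k, j) = exp(-r*dt) * [p_u * V(k+1, j+1) + p_m * V(k+1, j) + p_d * V(k+1, j-1)]
  V(1,-1) = exp(-r*dt) * [p_u*0.010000 + p_m*0.000000 + p_d*0.000000] = 0.001544
  V(1,+0) = exp(-r*dt) * [p_u*0.630612 + p_m*0.010000 + p_d*0.000000] = 0.103848
  V(1,+1) = exp(-r*dt) * [p_u*1.595117 + p_m*0.630612 + p_d*0.010000] = 0.657969
  V(0,+0) = exp(-r*dt) * [p_u*0.657969 + p_m*0.103848 + p_d*0.001544] = 0.169355


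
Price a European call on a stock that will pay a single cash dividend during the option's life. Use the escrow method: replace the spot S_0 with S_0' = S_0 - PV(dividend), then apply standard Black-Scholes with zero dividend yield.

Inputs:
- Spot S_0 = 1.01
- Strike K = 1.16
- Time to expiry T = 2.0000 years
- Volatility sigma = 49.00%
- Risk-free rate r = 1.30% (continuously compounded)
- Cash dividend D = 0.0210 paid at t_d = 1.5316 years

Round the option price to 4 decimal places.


Answer: Price = 0.2219

Derivation:
PV(D) = D * exp(-r * t_d) = 0.0210 * 0.98028611 = 0.02058601
S_0' = S_0 - PV(D) = 1.0100 - 0.02058601 = 0.98941399
d1 = (ln(S_0'/K) + (r + sigma^2/2)*T) / (sigma*sqrt(T)) = 0.15446323
d2 = d1 - sigma*sqrt(T) = -0.53850142
exp(-rT) = 0.97433509
N(d1) = 0.56137775; N(d2) = 0.29511546
C = S_0' * N(d1) - K * exp(-rT) * N(d2) = 0.98941399 * 0.56137775 - 1.1600 * 0.97433509 * 0.29511546 = 0.2219


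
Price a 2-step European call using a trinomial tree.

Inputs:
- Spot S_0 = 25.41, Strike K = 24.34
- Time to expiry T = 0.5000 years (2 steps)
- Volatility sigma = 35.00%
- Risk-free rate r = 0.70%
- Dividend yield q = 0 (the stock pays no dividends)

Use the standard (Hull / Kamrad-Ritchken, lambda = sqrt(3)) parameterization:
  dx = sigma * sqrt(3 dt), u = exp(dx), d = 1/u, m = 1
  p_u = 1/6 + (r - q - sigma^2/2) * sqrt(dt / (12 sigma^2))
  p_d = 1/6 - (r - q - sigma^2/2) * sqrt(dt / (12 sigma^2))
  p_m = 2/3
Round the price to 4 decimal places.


Answer: Price = V(0,0) = 2.9237

Derivation:
dt = T/N = 0.250000; dx = sigma*sqrt(3*dt) = 0.303109
u = exp(dx) = 1.354062; d = 1/u = 0.738519
p_u = 0.144294, p_m = 0.666667, p_d = 0.189039
Discount per step: exp(-r*dt) = 0.998252
Stock lattice S(k, j) with j the centered position index:
  k=0: S(0,+0) = 25.4100
  k=1: S(1,-1) = 18.7658; S(1,+0) = 25.4100; S(1,+1) = 34.4067
  k=2: S(2,-2) = 13.8589; S(2,-1) = 18.7658; S(2,+0) = 25.4100; S(2,+1) = 34.4067; S(2,+2) = 46.5888
Terminal payoffs V(N, j) = max(S_T - K, 0):
  V(2,-2) = 0.000000; V(2,-1) = 0.000000; V(2,+0) = 1.070000; V(2,+1) = 10.066713; V(2,+2) = 22.248819
Backward induction: V(k, j) = exp(-r*dt) * [p_u * V(k+1, j+1) + p_m * V(k+1, j) + p_d * V(k+1, j-1)]
  V(1,-1) = exp(-r*dt) * [p_u*1.070000 + p_m*0.000000 + p_d*0.000000] = 0.154125
  V(1,+0) = exp(-r*dt) * [p_u*10.066713 + p_m*1.070000 + p_d*0.000000] = 2.162116
  V(1,+1) = exp(-r*dt) * [p_u*22.248819 + p_m*10.066713 + p_d*1.070000] = 10.106091
  V(0,+0) = exp(-r*dt) * [p_u*10.106091 + p_m*2.162116 + p_d*0.154125] = 2.923677


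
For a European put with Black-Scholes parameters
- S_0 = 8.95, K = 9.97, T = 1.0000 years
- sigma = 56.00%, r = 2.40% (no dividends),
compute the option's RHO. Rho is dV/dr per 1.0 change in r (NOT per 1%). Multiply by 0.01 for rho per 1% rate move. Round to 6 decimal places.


d1 = 0.1301302648; d2 = -0.4298697352
phi(d1) = 0.3955787185; exp(-qT) = 1.0000000000; exp(-rT) = 0.9762857098
N(-d2) = 0.6663547990
Rho = -K*T*exp(-rT)*N(-d2) = -9.9700 * 1.0000 * 0.9762857098 * 0.6663547990 = -6.486010

Answer: Rho = -6.486010


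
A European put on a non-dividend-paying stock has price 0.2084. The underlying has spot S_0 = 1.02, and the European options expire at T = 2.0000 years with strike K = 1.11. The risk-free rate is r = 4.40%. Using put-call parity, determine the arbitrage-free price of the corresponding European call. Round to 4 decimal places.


Put-call parity: C - P = S_0 * exp(-qT) - K * exp(-rT).
S_0 * exp(-qT) = 1.0200 * 1.00000000 = 1.02000000
K * exp(-rT) = 1.1100 * 0.91576088 = 1.01649457
C = P + S*exp(-qT) - K*exp(-rT)
C = 0.2084 + 1.02000000 - 1.01649457 = 0.2119

Answer: Call price = 0.2119


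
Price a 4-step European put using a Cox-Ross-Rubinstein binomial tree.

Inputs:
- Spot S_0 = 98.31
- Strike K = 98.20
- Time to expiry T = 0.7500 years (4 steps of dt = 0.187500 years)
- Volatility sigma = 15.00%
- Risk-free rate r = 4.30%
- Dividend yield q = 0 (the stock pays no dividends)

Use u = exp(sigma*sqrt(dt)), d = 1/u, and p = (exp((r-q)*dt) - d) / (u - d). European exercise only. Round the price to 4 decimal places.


dt = T/N = 0.187500
u = exp(sigma*sqrt(dt)) = 1.067108; d = 1/u = 0.937113
p = (exp((r-q)*dt) - d) / (u - d) = 0.546040
Discount per step: exp(-r*dt) = 0.991970
Stock lattice S(k, i) with i counting down-moves:
  k=0: S(0,0) = 98.3100
  k=1: S(1,0) = 104.9074; S(1,1) = 92.1275
  k=2: S(2,0) = 111.9474; S(2,1) = 98.3100; S(2,2) = 86.3339
  k=3: S(3,0) = 119.4600; S(3,1) = 104.9074; S(3,2) = 92.1275; S(3,3) = 80.9045
  k=4: S(4,0) = 127.4767; S(4,1) = 111.9474; S(4,2) = 98.3100; S(4,3) = 86.3339; S(4,4) = 75.8167
Terminal payoffs V(N, i) = max(K - S_T, 0):
  V(4,0) = 0.000000; V(4,1) = 0.000000; V(4,2) = 0.000000; V(4,3) = 11.866134; V(4,4) = 22.383334
Backward induction: V(k, i) = exp(-r*dt) * [p * V(k+1, i) + (1-p) * V(k+1, i+1)].
  V(3,0) = exp(-r*dt) * [p*0.000000 + (1-p)*0.000000] = 0.000000
  V(3,1) = exp(-r*dt) * [p*0.000000 + (1-p)*0.000000] = 0.000000
  V(3,2) = exp(-r*dt) * [p*0.000000 + (1-p)*11.866134] = 5.343495
  V(3,3) = exp(-r*dt) * [p*11.866134 + (1-p)*22.383334] = 16.506898
  V(2,0) = exp(-r*dt) * [p*0.000000 + (1-p)*0.000000] = 0.000000
  V(2,1) = exp(-r*dt) * [p*0.000000 + (1-p)*5.343495] = 2.406254
  V(2,2) = exp(-r*dt) * [p*5.343495 + (1-p)*16.506898] = 10.327631
  V(1,0) = exp(-r*dt) * [p*0.000000 + (1-p)*2.406254] = 1.083572
  V(1,1) = exp(-r*dt) * [p*2.406254 + (1-p)*10.327631] = 5.954044
  V(0,0) = exp(-r*dt) * [p*1.083572 + (1-p)*5.954044] = 3.268116

Answer: Price = V(0,0) = 3.2681


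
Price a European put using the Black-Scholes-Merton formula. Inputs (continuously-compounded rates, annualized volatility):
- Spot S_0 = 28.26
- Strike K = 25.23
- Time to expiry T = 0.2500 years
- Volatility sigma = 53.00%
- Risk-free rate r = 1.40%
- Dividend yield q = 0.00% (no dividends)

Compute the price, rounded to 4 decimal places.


Answer: Price = 1.5231

Derivation:
d1 = (ln(S/K) + (r - q + 0.5*sigma^2) * T) / (sigma * sqrt(T)) = 0.57368345
d2 = d1 - sigma * sqrt(T) = 0.30868345
exp(-rT) = 0.99650612; exp(-qT) = 1.00000000
P = K * exp(-rT) * N(-d2) - S_0 * exp(-qT) * N(-d1)
N(-d1) = 0.28309101; N(-d2) = 0.37878117
P = 25.2300 * 0.99650612 * 0.37878117 - 28.2600 * 1.00000000 * 0.28309101 = 1.5231


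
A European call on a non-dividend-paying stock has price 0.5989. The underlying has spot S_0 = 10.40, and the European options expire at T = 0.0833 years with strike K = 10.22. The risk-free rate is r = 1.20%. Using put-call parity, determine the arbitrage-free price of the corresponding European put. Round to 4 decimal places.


Answer: Put price = 0.4087

Derivation:
Put-call parity: C - P = S_0 * exp(-qT) - K * exp(-rT).
S_0 * exp(-qT) = 10.4000 * 1.00000000 = 10.40000000
K * exp(-rT) = 10.2200 * 0.99900090 = 10.20978919
P = C - S*exp(-qT) + K*exp(-rT)
P = 0.5989 - 10.40000000 + 10.20978919 = 0.4087


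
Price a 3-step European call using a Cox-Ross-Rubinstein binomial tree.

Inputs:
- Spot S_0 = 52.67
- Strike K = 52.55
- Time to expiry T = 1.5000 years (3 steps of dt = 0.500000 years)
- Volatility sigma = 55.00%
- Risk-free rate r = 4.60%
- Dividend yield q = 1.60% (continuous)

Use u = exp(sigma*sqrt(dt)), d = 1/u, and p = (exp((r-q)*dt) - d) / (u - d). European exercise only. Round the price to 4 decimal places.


dt = T/N = 0.500000
u = exp(sigma*sqrt(dt)) = 1.475370; d = 1/u = 0.677796
p = (exp((r-q)*dt) - d) / (u - d) = 0.422929
Discount per step: exp(-r*dt) = 0.977262
Stock lattice S(k, i) with i counting down-moves:
  k=0: S(0,0) = 52.6700
  k=1: S(1,0) = 77.7077; S(1,1) = 35.6995
  k=2: S(2,0) = 114.6476; S(2,1) = 52.6700; S(2,2) = 24.1970
  k=3: S(3,0) = 169.1477; S(3,1) = 77.7077; S(3,2) = 35.6995; S(3,3) = 16.4006
Terminal payoffs V(N, i) = max(S_T - K, 0):
  V(3,0) = 116.597687; V(3,1) = 25.157732; V(3,2) = 0.000000; V(3,3) = 0.000000
Backward induction: V(k, i) = exp(-r*dt) * [p * V(k+1, i) + (1-p) * V(k+1, i+1)].
  V(2,0) = exp(-r*dt) * [p*116.597687 + (1-p)*25.157732] = 62.378982
  V(2,1) = exp(-r*dt) * [p*25.157732 + (1-p)*0.000000] = 10.398005
  V(2,2) = exp(-r*dt) * [p*0.000000 + (1-p)*0.000000] = 0.000000
  V(1,0) = exp(-r*dt) * [p*62.378982 + (1-p)*10.398005] = 31.645966
  V(1,1) = exp(-r*dt) * [p*10.398005 + (1-p)*0.000000] = 4.297625
  V(0,0) = exp(-r*dt) * [p*31.645966 + (1-p)*4.297625] = 15.503318

Answer: Price = V(0,0) = 15.5033


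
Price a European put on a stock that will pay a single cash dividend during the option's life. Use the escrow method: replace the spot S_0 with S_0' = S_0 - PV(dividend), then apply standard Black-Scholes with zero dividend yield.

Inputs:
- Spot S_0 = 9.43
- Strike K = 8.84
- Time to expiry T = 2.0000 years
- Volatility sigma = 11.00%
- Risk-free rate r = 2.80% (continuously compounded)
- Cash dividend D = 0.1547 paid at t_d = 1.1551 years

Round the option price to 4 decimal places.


PV(D) = D * exp(-r * t_d) = 0.1547 * 0.96817463 = 0.14977662
S_0' = S_0 - PV(D) = 9.4300 - 0.14977662 = 9.28022338
d1 = (ln(S_0'/K) + (r + sigma^2/2)*T) / (sigma*sqrt(T)) = 0.75016792
d2 = d1 - sigma*sqrt(T) = 0.59460443
exp(-rT) = 0.94553914
N(-d1) = 0.22657679; N(-d2) = 0.27605396
P = K * exp(-rT) * N(-d2) - S_0' * N(-d1) = 8.8400 * 0.94553914 * 0.27605396 - 9.28022338 * 0.22657679 = 0.2047

Answer: Price = 0.2047


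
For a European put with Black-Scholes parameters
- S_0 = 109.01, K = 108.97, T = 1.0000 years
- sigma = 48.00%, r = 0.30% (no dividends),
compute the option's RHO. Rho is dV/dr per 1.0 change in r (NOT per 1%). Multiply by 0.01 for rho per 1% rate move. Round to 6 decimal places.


d1 = 0.2470145961; d2 = -0.2329854039
phi(d1) = 0.3869550902; exp(-qT) = 1.0000000000; exp(-rT) = 0.9970044955
N(-d2) = 0.5921136300
Rho = -K*T*exp(-rT)*N(-d2) = -108.9700 * 1.0000 * 0.9970044955 * 0.5921136300 = -64.329344

Answer: Rho = -64.329344


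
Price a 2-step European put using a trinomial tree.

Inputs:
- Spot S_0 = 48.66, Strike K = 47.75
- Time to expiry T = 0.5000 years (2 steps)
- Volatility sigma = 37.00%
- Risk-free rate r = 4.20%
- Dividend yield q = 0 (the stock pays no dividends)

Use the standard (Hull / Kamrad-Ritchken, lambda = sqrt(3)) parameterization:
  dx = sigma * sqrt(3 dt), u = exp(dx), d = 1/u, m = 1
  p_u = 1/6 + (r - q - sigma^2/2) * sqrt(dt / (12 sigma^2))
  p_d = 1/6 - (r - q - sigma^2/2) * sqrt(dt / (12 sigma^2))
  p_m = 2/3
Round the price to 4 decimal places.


dt = T/N = 0.250000; dx = sigma*sqrt(3*dt) = 0.320429
u = exp(dx) = 1.377719; d = 1/u = 0.725837
p_u = 0.156348, p_m = 0.666667, p_d = 0.176985
Discount per step: exp(-r*dt) = 0.989555
Stock lattice S(k, j) with j the centered position index:
  k=0: S(0,+0) = 48.6600
  k=1: S(1,-1) = 35.3192; S(1,+0) = 48.6600; S(1,+1) = 67.0398
  k=2: S(2,-2) = 25.6360; S(2,-1) = 35.3192; S(2,+0) = 48.6600; S(2,+1) = 67.0398; S(2,+2) = 92.3620
Terminal payoffs V(N, j) = max(K - S_T, 0):
  V(2,-2) = 22.113976; V(2,-1) = 12.430757; V(2,+0) = 0.000000; V(2,+1) = 0.000000; V(2,+2) = 0.000000
Backward induction: V(k, j) = exp(-r*dt) * [p_u * V(k+1, j+1) + p_m * V(k+1, j) + p_d * V(k+1, j-1)]
  V(1,-1) = exp(-r*dt) * [p_u*0.000000 + p_m*12.430757 + p_d*22.113976] = 12.073570
  V(1,+0) = exp(-r*dt) * [p_u*0.000000 + p_m*0.000000 + p_d*12.430757] = 2.177076
  V(1,+1) = exp(-r*dt) * [p_u*0.000000 + p_m*0.000000 + p_d*0.000000] = 0.000000
  V(0,+0) = exp(-r*dt) * [p_u*0.000000 + p_m*2.177076 + p_d*12.073570] = 3.550744

Answer: Price = V(0,0) = 3.5507


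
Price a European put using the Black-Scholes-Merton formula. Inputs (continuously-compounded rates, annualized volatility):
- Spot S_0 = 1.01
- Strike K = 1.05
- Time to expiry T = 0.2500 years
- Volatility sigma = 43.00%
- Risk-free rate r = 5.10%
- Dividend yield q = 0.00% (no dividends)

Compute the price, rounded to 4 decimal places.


d1 = (ln(S/K) + (r - q + 0.5*sigma^2) * T) / (sigma * sqrt(T)) = -0.01384806
d2 = d1 - sigma * sqrt(T) = -0.22884806
exp(-rT) = 0.98733094; exp(-qT) = 1.00000000
P = K * exp(-rT) * N(-d2) - S_0 * exp(-qT) * N(-d1)
N(-d1) = 0.50552440; N(-d2) = 0.59050650
P = 1.0500 * 0.98733094 * 0.59050650 - 1.0100 * 1.00000000 * 0.50552440 = 0.1016

Answer: Price = 0.1016


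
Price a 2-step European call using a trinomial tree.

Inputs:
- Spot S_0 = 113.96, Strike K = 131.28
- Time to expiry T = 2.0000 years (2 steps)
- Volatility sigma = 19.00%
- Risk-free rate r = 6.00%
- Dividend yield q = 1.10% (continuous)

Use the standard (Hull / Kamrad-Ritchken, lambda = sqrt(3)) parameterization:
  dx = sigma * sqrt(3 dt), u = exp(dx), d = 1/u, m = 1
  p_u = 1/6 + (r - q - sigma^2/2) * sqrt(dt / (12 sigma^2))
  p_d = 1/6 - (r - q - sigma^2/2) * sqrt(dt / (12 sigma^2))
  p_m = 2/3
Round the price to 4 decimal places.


dt = T/N = 1.000000; dx = sigma*sqrt(3*dt) = 0.329090
u = exp(dx) = 1.389702; d = 1/u = 0.719579
p_u = 0.213690, p_m = 0.666667, p_d = 0.119643
Discount per step: exp(-r*dt) = 0.941765
Stock lattice S(k, j) with j the centered position index:
  k=0: S(0,+0) = 113.9600
  k=1: S(1,-1) = 82.0032; S(1,+0) = 113.9600; S(1,+1) = 158.3705
  k=2: S(2,-2) = 59.0077; S(2,-1) = 82.0032; S(2,+0) = 113.9600; S(2,+1) = 158.3705; S(2,+2) = 220.0879
Terminal payoffs V(N, j) = max(S_T - K, 0):
  V(2,-2) = 0.000000; V(2,-1) = 0.000000; V(2,+0) = 0.000000; V(2,+1) = 27.090490; V(2,+2) = 88.807857
Backward induction: V(k, j) = exp(-r*dt) * [p_u * V(k+1, j+1) + p_m * V(k+1, j) + p_d * V(k+1, j-1)]
  V(1,-1) = exp(-r*dt) * [p_u*0.000000 + p_m*0.000000 + p_d*0.000000] = 0.000000
  V(1,+0) = exp(-r*dt) * [p_u*27.090490 + p_m*0.000000 + p_d*0.000000] = 5.451852
  V(1,+1) = exp(-r*dt) * [p_u*88.807857 + p_m*27.090490 + p_d*0.000000] = 34.880799
  V(0,+0) = exp(-r*dt) * [p_u*34.880799 + p_m*5.451852 + p_d*0.000000] = 10.442527

Answer: Price = V(0,0) = 10.4425


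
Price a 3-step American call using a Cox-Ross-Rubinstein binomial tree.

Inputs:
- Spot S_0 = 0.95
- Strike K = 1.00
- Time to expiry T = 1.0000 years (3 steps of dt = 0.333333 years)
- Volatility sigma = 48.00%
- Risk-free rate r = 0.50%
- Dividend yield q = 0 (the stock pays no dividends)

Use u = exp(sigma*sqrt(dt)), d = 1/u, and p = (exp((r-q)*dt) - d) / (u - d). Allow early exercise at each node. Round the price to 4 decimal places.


Answer: Price = V(0,0) = 0.1769

Derivation:
dt = T/N = 0.333333
u = exp(sigma*sqrt(dt)) = 1.319335; d = 1/u = 0.757957
p = (exp((r-q)*dt) - d) / (u - d) = 0.434129
Discount per step: exp(-r*dt) = 0.998335
Stock lattice S(k, i) with i counting down-moves:
  k=0: S(0,0) = 0.9500
  k=1: S(1,0) = 1.2534; S(1,1) = 0.7201
  k=2: S(2,0) = 1.6536; S(2,1) = 0.9500; S(2,2) = 0.5458
  k=3: S(3,0) = 2.1817; S(3,1) = 1.2534; S(3,2) = 0.7201; S(3,3) = 0.4137
Terminal payoffs V(N, i) = max(S_T - K, 0):
  V(3,0) = 1.181671; V(3,1) = 0.253369; V(3,2) = 0.000000; V(3,3) = 0.000000
Backward induction: V(k, i) = exp(-r*dt) * [p * V(k+1, i) + (1-p) * V(k+1, i+1)]; then take max(V_cont, immediate exercise) for American.
  V(2,0) = exp(-r*dt) * [p*1.181671 + (1-p)*0.253369] = 0.655279; exercise = 0.653614; V(2,0) = max -> 0.655279
  V(2,1) = exp(-r*dt) * [p*0.253369 + (1-p)*0.000000] = 0.109812; exercise = 0.000000; V(2,1) = max -> 0.109812
  V(2,2) = exp(-r*dt) * [p*0.000000 + (1-p)*0.000000] = 0.000000; exercise = 0.000000; V(2,2) = max -> 0.000000
  V(1,0) = exp(-r*dt) * [p*0.655279 + (1-p)*0.109812] = 0.346038; exercise = 0.253369; V(1,0) = max -> 0.346038
  V(1,1) = exp(-r*dt) * [p*0.109812 + (1-p)*0.000000] = 0.047593; exercise = 0.000000; V(1,1) = max -> 0.047593
  V(0,0) = exp(-r*dt) * [p*0.346038 + (1-p)*0.047593] = 0.176862; exercise = 0.000000; V(0,0) = max -> 0.176862


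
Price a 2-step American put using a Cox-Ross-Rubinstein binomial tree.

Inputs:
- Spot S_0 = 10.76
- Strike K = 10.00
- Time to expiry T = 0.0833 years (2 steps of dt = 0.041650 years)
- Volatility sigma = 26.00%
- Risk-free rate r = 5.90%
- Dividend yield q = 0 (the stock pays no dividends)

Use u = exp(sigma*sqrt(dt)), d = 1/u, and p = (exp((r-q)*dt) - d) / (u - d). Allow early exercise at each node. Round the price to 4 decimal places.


Answer: Price = V(0,0) = 0.0773

Derivation:
dt = T/N = 0.041650
u = exp(sigma*sqrt(dt)) = 1.054495; d = 1/u = 0.948322
p = (exp((r-q)*dt) - d) / (u - d) = 0.509911
Discount per step: exp(-r*dt) = 0.997546
Stock lattice S(k, i) with i counting down-moves:
  k=0: S(0,0) = 10.7600
  k=1: S(1,0) = 11.3464; S(1,1) = 10.2039
  k=2: S(2,0) = 11.9647; S(2,1) = 10.7600; S(2,2) = 9.6766
Terminal payoffs V(N, i) = max(K - S_T, 0):
  V(2,0) = 0.000000; V(2,1) = 0.000000; V(2,2) = 0.323384
Backward induction: V(k, i) = exp(-r*dt) * [p * V(k+1, i) + (1-p) * V(k+1, i+1)]; then take max(V_cont, immediate exercise) for American.
  V(1,0) = exp(-r*dt) * [p*0.000000 + (1-p)*0.000000] = 0.000000; exercise = 0.000000; V(1,0) = max -> 0.000000
  V(1,1) = exp(-r*dt) * [p*0.000000 + (1-p)*0.323384] = 0.158098; exercise = 0.000000; V(1,1) = max -> 0.158098
  V(0,0) = exp(-r*dt) * [p*0.000000 + (1-p)*0.158098] = 0.077292; exercise = 0.000000; V(0,0) = max -> 0.077292


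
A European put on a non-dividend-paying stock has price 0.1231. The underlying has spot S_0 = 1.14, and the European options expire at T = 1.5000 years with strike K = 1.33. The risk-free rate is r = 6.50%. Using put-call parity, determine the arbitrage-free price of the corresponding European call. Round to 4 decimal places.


Answer: Call price = 0.0567

Derivation:
Put-call parity: C - P = S_0 * exp(-qT) - K * exp(-rT).
S_0 * exp(-qT) = 1.1400 * 1.00000000 = 1.14000000
K * exp(-rT) = 1.3300 * 0.90710234 = 1.20644611
C = P + S*exp(-qT) - K*exp(-rT)
C = 0.1231 + 1.14000000 - 1.20644611 = 0.0567


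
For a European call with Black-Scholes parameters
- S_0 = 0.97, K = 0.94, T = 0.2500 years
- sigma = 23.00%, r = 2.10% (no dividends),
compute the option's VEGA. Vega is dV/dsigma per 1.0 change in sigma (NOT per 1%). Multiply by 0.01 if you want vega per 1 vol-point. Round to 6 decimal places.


Answer: Vega = 0.180259

Derivation:
d1 = 0.3763364890; d2 = 0.2613364890
phi(d1) = 0.3716684410; exp(-qT) = 1.0000000000; exp(-rT) = 0.9947637572
Vega = S * exp(-qT) * phi(d1) * sqrt(T) = 0.9700 * 1.0000000000 * 0.3716684410 * 0.5000000000 = 0.180259


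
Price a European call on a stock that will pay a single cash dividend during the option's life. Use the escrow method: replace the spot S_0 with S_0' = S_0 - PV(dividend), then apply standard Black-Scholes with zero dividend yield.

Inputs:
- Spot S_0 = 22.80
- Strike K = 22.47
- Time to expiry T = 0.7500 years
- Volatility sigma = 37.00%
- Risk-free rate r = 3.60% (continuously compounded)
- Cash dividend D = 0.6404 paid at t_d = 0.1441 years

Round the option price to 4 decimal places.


PV(D) = D * exp(-r * t_d) = 0.6404 * 0.99482583 = 0.63708646
S_0' = S_0 - PV(D) = 22.8000 - 0.63708646 = 22.16291354
d1 = (ln(S_0'/K) + (r + sigma^2/2)*T) / (sigma*sqrt(T)) = 0.20153190
d2 = d1 - sigma*sqrt(T) = -0.11889750
exp(-rT) = 0.97336124
N(d1) = 0.57985865; N(d2) = 0.45267828
C = S_0' * N(d1) - K * exp(-rT) * N(d2) = 22.16291354 * 0.57985865 - 22.4700 * 0.97336124 * 0.45267828 = 2.9506

Answer: Price = 2.9506


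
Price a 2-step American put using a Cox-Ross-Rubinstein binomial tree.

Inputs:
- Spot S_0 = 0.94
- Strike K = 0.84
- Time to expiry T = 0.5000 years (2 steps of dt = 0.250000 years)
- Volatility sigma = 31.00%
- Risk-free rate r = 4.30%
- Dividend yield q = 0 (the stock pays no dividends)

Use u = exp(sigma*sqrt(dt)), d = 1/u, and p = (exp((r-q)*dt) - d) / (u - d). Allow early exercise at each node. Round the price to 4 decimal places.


Answer: Price = V(0,0) = 0.0374

Derivation:
dt = T/N = 0.250000
u = exp(sigma*sqrt(dt)) = 1.167658; d = 1/u = 0.856415
p = (exp((r-q)*dt) - d) / (u - d) = 0.496053
Discount per step: exp(-r*dt) = 0.989308
Stock lattice S(k, i) with i counting down-moves:
  k=0: S(0,0) = 0.9400
  k=1: S(1,0) = 1.0976; S(1,1) = 0.8050
  k=2: S(2,0) = 1.2816; S(2,1) = 0.9400; S(2,2) = 0.6894
Terminal payoffs V(N, i) = max(K - S_T, 0):
  V(2,0) = 0.000000; V(2,1) = 0.000000; V(2,2) = 0.150560
Backward induction: V(k, i) = exp(-r*dt) * [p * V(k+1, i) + (1-p) * V(k+1, i+1)]; then take max(V_cont, immediate exercise) for American.
  V(1,0) = exp(-r*dt) * [p*0.000000 + (1-p)*0.000000] = 0.000000; exercise = 0.000000; V(1,0) = max -> 0.000000
  V(1,1) = exp(-r*dt) * [p*0.000000 + (1-p)*0.150560] = 0.075063; exercise = 0.034970; V(1,1) = max -> 0.075063
  V(0,0) = exp(-r*dt) * [p*0.000000 + (1-p)*0.075063] = 0.037423; exercise = 0.000000; V(0,0) = max -> 0.037423


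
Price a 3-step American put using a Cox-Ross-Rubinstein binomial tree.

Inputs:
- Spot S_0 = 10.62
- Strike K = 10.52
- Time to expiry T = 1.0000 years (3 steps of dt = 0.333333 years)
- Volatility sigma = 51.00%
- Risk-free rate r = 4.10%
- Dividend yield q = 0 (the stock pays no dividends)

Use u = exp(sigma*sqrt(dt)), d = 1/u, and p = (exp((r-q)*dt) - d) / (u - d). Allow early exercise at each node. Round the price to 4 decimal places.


Answer: Price = V(0,0) = 2.0438

Derivation:
dt = T/N = 0.333333
u = exp(sigma*sqrt(dt)) = 1.342386; d = 1/u = 0.744942
p = (exp((r-q)*dt) - d) / (u - d) = 0.449947
Discount per step: exp(-r*dt) = 0.986426
Stock lattice S(k, i) with i counting down-moves:
  k=0: S(0,0) = 10.6200
  k=1: S(1,0) = 14.2561; S(1,1) = 7.9113
  k=2: S(2,0) = 19.1372; S(2,1) = 10.6200; S(2,2) = 5.8935
  k=3: S(3,0) = 25.6896; S(3,1) = 14.2561; S(3,2) = 7.9113; S(3,3) = 4.3903
Terminal payoffs V(N, i) = max(K - S_T, 0):
  V(3,0) = 0.000000; V(3,1) = 0.000000; V(3,2) = 2.608714; V(3,3) = 6.129720
Backward induction: V(k, i) = exp(-r*dt) * [p * V(k+1, i) + (1-p) * V(k+1, i+1)]; then take max(V_cont, immediate exercise) for American.
  V(2,0) = exp(-r*dt) * [p*0.000000 + (1-p)*0.000000] = 0.000000; exercise = 0.000000; V(2,0) = max -> 0.000000
  V(2,1) = exp(-r*dt) * [p*0.000000 + (1-p)*2.608714] = 1.415453; exercise = 0.000000; V(2,1) = max -> 1.415453
  V(2,2) = exp(-r*dt) * [p*2.608714 + (1-p)*6.129720] = 4.483754; exercise = 4.626549; V(2,2) = max -> 4.626549
  V(1,0) = exp(-r*dt) * [p*0.000000 + (1-p)*1.415453] = 0.768005; exercise = 0.000000; V(1,0) = max -> 0.768005
  V(1,1) = exp(-r*dt) * [p*1.415453 + (1-p)*4.626549] = 3.138537; exercise = 2.608714; V(1,1) = max -> 3.138537
  V(0,0) = exp(-r*dt) * [p*0.768005 + (1-p)*3.138537] = 2.043799; exercise = 0.000000; V(0,0) = max -> 2.043799


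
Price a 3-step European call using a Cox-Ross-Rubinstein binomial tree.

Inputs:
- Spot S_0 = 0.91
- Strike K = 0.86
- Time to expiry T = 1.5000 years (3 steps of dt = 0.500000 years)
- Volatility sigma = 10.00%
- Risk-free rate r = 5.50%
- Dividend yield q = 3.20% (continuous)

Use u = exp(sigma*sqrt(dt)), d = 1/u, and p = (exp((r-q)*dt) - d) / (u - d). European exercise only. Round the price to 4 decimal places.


dt = T/N = 0.500000
u = exp(sigma*sqrt(dt)) = 1.073271; d = 1/u = 0.931731
p = (exp((r-q)*dt) - d) / (u - d) = 0.564048
Discount per step: exp(-r*dt) = 0.972875
Stock lattice S(k, i) with i counting down-moves:
  k=0: S(0,0) = 0.9100
  k=1: S(1,0) = 0.9767; S(1,1) = 0.8479
  k=2: S(2,0) = 1.0482; S(2,1) = 0.9100; S(2,2) = 0.7900
  k=3: S(3,0) = 1.1250; S(3,1) = 0.9767; S(3,2) = 0.8479; S(3,3) = 0.7361
Terminal payoffs V(N, i) = max(S_T - K, 0):
  V(3,0) = 0.265043; V(3,1) = 0.116676; V(3,2) = 0.000000; V(3,3) = 0.000000
Backward induction: V(k, i) = exp(-r*dt) * [p * V(k+1, i) + (1-p) * V(k+1, i+1)].
  V(2,0) = exp(-r*dt) * [p*0.265043 + (1-p)*0.116676] = 0.194927
  V(2,1) = exp(-r*dt) * [p*0.116676 + (1-p)*0.000000] = 0.064026
  V(2,2) = exp(-r*dt) * [p*0.000000 + (1-p)*0.000000] = 0.000000
  V(1,0) = exp(-r*dt) * [p*0.194927 + (1-p)*0.064026] = 0.134121
  V(1,1) = exp(-r*dt) * [p*0.064026 + (1-p)*0.000000] = 0.035134
  V(0,0) = exp(-r*dt) * [p*0.134121 + (1-p)*0.035134] = 0.088500

Answer: Price = V(0,0) = 0.0885


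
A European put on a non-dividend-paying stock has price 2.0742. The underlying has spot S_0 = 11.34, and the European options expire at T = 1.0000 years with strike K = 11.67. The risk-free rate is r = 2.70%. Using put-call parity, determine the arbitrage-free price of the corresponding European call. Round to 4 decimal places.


Answer: Call price = 2.0551

Derivation:
Put-call parity: C - P = S_0 * exp(-qT) - K * exp(-rT).
S_0 * exp(-qT) = 11.3400 * 1.00000000 = 11.34000000
K * exp(-rT) = 11.6700 * 0.97336124 = 11.35912569
C = P + S*exp(-qT) - K*exp(-rT)
C = 2.0742 + 11.34000000 - 11.35912569 = 2.0551


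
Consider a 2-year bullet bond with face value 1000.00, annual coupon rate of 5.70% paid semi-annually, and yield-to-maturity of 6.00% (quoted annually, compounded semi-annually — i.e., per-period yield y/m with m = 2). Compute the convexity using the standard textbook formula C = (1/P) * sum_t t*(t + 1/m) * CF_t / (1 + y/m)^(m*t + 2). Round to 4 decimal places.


Coupon per period c = face * coupon_rate / m = 28.500000
Periods per year m = 2; per-period yield y/m = 0.030000
Number of cashflows N = 4
Cashflows (t years, CF_t, discount factor 1/(1+y/m)^(m*t), PV):
  t = 0.5000: CF_t = 28.500000, DF = 0.970874, PV = 27.669903
  t = 1.0000: CF_t = 28.500000, DF = 0.942596, PV = 26.863983
  t = 1.5000: CF_t = 28.500000, DF = 0.915142, PV = 26.081537
  t = 2.0000: CF_t = 1028.500000, DF = 0.888487, PV = 913.808929
Price P = sum_t PV_t = 994.424352
Convexity numerator sum_t t*(t + 1/m) * CF_t / (1+y/m)^(m*t + 2):
  t = 0.5000: term = 13.040769
  t = 1.0000: term = 37.982821
  t = 1.5000: term = 73.753051
  t = 2.0000: term = 4306.762790
Convexity = (1/P) * sum = 4431.539431 / 994.424352 = 4.456387

Answer: Convexity = 4.4564


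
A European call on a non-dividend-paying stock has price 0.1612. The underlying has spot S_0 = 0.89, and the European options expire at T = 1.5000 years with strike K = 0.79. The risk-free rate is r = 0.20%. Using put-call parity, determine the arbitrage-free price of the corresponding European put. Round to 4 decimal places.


Put-call parity: C - P = S_0 * exp(-qT) - K * exp(-rT).
S_0 * exp(-qT) = 0.8900 * 1.00000000 = 0.89000000
K * exp(-rT) = 0.7900 * 0.99700450 = 0.78763355
P = C - S*exp(-qT) + K*exp(-rT)
P = 0.1612 - 0.89000000 + 0.78763355 = 0.0588

Answer: Put price = 0.0588


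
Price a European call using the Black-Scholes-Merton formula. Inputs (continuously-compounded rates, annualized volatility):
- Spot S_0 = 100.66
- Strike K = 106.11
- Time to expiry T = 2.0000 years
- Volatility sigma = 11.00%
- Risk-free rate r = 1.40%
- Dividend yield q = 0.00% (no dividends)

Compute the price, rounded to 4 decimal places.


Answer: Price = 5.1383

Derivation:
d1 = (ln(S/K) + (r - q + 0.5*sigma^2) * T) / (sigma * sqrt(T)) = -0.08117451
d2 = d1 - sigma * sqrt(T) = -0.23673800
exp(-rT) = 0.97238837; exp(-qT) = 1.00000000
C = S_0 * exp(-qT) * N(d1) - K * exp(-rT) * N(d2)
N(d1) = 0.46765158; N(d2) = 0.40643003
C = 100.6600 * 1.00000000 * 0.46765158 - 106.1100 * 0.97238837 * 0.40643003 = 5.1383


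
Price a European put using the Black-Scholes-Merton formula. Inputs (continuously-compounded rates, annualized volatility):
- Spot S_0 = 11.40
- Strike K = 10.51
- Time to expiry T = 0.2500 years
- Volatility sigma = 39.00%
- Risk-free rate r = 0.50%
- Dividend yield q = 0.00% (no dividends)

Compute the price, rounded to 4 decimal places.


Answer: Price = 0.4736

Derivation:
d1 = (ln(S/K) + (r - q + 0.5*sigma^2) * T) / (sigma * sqrt(T)) = 0.52076241
d2 = d1 - sigma * sqrt(T) = 0.32576241
exp(-rT) = 0.99875078; exp(-qT) = 1.00000000
P = K * exp(-rT) * N(-d2) - S_0 * exp(-qT) * N(-d1)
N(-d1) = 0.30126615; N(-d2) = 0.37230206
P = 10.5100 * 0.99875078 * 0.37230206 - 11.4000 * 1.00000000 * 0.30126615 = 0.4736


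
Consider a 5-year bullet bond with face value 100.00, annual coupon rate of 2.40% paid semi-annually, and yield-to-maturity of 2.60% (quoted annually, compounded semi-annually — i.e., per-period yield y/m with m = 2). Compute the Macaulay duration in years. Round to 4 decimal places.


Coupon per period c = face * coupon_rate / m = 1.200000
Periods per year m = 2; per-period yield y/m = 0.013000
Number of cashflows N = 10
Cashflows (t years, CF_t, discount factor 1/(1+y/m)^(m*t), PV):
  t = 0.5000: CF_t = 1.200000, DF = 0.987167, PV = 1.184600
  t = 1.0000: CF_t = 1.200000, DF = 0.974498, PV = 1.169398
  t = 1.5000: CF_t = 1.200000, DF = 0.961992, PV = 1.154391
  t = 2.0000: CF_t = 1.200000, DF = 0.949647, PV = 1.139576
  t = 2.5000: CF_t = 1.200000, DF = 0.937460, PV = 1.124952
  t = 3.0000: CF_t = 1.200000, DF = 0.925429, PV = 1.110515
  t = 3.5000: CF_t = 1.200000, DF = 0.913553, PV = 1.096264
  t = 4.0000: CF_t = 1.200000, DF = 0.901829, PV = 1.082195
  t = 4.5000: CF_t = 1.200000, DF = 0.890256, PV = 1.068307
  t = 5.0000: CF_t = 101.200000, DF = 0.878831, PV = 88.937734
Price P = sum_t PV_t = 99.067934
Macaulay numerator sum_t t * PV_t:
  t * PV_t at t = 0.5000: 0.592300
  t * PV_t at t = 1.0000: 1.169398
  t * PV_t at t = 1.5000: 1.731586
  t * PV_t at t = 2.0000: 2.279153
  t * PV_t at t = 2.5000: 2.812380
  t * PV_t at t = 3.0000: 3.331546
  t * PV_t at t = 3.5000: 3.836924
  t * PV_t at t = 4.0000: 4.328782
  t * PV_t at t = 4.5000: 4.807383
  t * PV_t at t = 5.0000: 444.688669
Macaulay duration D = (sum_t t * PV_t) / P = 469.578121 / 99.067934 = 4.739961

Answer: Macaulay duration = 4.7400 years


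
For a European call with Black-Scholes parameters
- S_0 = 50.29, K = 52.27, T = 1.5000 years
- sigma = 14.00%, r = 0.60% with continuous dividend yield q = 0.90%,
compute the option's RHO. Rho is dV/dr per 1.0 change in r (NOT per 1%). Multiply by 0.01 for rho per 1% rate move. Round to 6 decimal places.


Answer: Rho = 28.593453

Derivation:
d1 = -0.1657274752; d2 = -0.3371917572
phi(d1) = 0.3935011332; exp(-qT) = 0.9865907163; exp(-rT) = 0.9910403788
N(d2) = 0.3679861753
Rho = K*T*exp(-rT)*N(d2) = 52.2700 * 1.5000 * 0.9910403788 * 0.3679861753 = 28.593453


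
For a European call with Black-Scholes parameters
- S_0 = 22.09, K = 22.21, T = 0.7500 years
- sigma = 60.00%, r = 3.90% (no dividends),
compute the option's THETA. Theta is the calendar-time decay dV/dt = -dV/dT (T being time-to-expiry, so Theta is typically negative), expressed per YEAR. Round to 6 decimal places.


Answer: Theta = -3.262802

Derivation:
d1 = 0.3056730569; d2 = -0.2139421854
phi(d1) = 0.3807331503; exp(-qT) = 1.0000000000; exp(-rT) = 0.9711736407
Theta = -S*exp(-qT)*phi(d1)*sigma/(2*sqrt(T)) - r*K*exp(-rT)*N(d2) + q*S*exp(-qT)*N(d1)
N(d1) = 0.6200732053; N(d2) = 0.4152960713; sqrt(T) = 0.8660254038
Term 1 = -22.0900 * 1.0000000000 * 0.3807331503 * 0.6000 / (2 * 0.8660254038) = -2.9134463908
Term 2 = -0.0390 * 22.2100 * 0.9711736407 * 0.4152960713 = -0.3493557331
Term 3 = 0 (no dividend yield, q = 0)
Theta = -2.9134463908 + (-0.3493557331) + (0.0000000000) = -3.262802


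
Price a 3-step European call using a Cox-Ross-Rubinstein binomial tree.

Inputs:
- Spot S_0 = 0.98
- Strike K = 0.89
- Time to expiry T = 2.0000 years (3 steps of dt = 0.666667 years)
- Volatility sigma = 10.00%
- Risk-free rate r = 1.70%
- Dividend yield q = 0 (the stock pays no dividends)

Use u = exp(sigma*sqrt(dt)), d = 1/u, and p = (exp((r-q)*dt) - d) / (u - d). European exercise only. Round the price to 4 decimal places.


Answer: Price = V(0,0) = 0.1306

Derivation:
dt = T/N = 0.666667
u = exp(sigma*sqrt(dt)) = 1.085076; d = 1/u = 0.921595
p = (exp((r-q)*dt) - d) / (u - d) = 0.549318
Discount per step: exp(-r*dt) = 0.988731
Stock lattice S(k, i) with i counting down-moves:
  k=0: S(0,0) = 0.9800
  k=1: S(1,0) = 1.0634; S(1,1) = 0.9032
  k=2: S(2,0) = 1.1538; S(2,1) = 0.9800; S(2,2) = 0.8324
  k=3: S(3,0) = 1.2520; S(3,1) = 1.0634; S(3,2) = 0.9032; S(3,3) = 0.7671
Terminal payoffs V(N, i) = max(S_T - K, 0):
  V(3,0) = 0.362005; V(3,1) = 0.173374; V(3,2) = 0.013163; V(3,3) = 0.000000
Backward induction: V(k, i) = exp(-r*dt) * [p * V(k+1, i) + (1-p) * V(k+1, i+1)].
  V(2,0) = exp(-r*dt) * [p*0.362005 + (1-p)*0.173374] = 0.273871
  V(2,1) = exp(-r*dt) * [p*0.173374 + (1-p)*0.013163] = 0.100030
  V(2,2) = exp(-r*dt) * [p*0.013163 + (1-p)*0.000000] = 0.007149
  V(1,0) = exp(-r*dt) * [p*0.273871 + (1-p)*0.100030] = 0.193321
  V(1,1) = exp(-r*dt) * [p*0.100030 + (1-p)*0.007149] = 0.057515
  V(0,0) = exp(-r*dt) * [p*0.193321 + (1-p)*0.057515] = 0.130626


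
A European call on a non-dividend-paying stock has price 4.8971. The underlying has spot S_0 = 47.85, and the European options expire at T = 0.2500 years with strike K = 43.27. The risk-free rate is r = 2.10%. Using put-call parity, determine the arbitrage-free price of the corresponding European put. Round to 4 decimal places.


Put-call parity: C - P = S_0 * exp(-qT) - K * exp(-rT).
S_0 * exp(-qT) = 47.8500 * 1.00000000 = 47.85000000
K * exp(-rT) = 43.2700 * 0.99476376 = 43.04342777
P = C - S*exp(-qT) + K*exp(-rT)
P = 4.8971 - 47.85000000 + 43.04342777 = 0.0905

Answer: Put price = 0.0905


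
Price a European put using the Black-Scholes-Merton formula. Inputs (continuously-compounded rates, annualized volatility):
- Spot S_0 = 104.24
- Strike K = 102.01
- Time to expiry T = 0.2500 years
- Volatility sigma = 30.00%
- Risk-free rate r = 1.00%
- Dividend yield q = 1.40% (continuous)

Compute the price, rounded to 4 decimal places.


d1 = (ln(S/K) + (r - q + 0.5*sigma^2) * T) / (sigma * sqrt(T)) = 0.21250057
d2 = d1 - sigma * sqrt(T) = 0.06250057
exp(-rT) = 0.99750312; exp(-qT) = 0.99650612
P = K * exp(-rT) * N(-d2) - S_0 * exp(-qT) * N(-d1)
N(-d1) = 0.41585827; N(-d2) = 0.47508211
P = 102.0100 * 0.99750312 * 0.47508211 - 104.2400 * 0.99650612 * 0.41585827 = 5.1445

Answer: Price = 5.1445


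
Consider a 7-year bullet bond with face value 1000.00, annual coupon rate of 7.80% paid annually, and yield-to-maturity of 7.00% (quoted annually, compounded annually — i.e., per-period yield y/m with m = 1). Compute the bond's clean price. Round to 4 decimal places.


Coupon per period c = face * coupon_rate / m = 78.000000
Periods per year m = 1; per-period yield y/m = 0.070000
Number of cashflows N = 7
Cashflows (t years, CF_t, discount factor 1/(1+y/m)^(m*t), PV):
  t = 1.0000: CF_t = 78.000000, DF = 0.934579, PV = 72.897196
  t = 2.0000: CF_t = 78.000000, DF = 0.873439, PV = 68.128221
  t = 3.0000: CF_t = 78.000000, DF = 0.816298, PV = 63.671234
  t = 4.0000: CF_t = 78.000000, DF = 0.762895, PV = 59.505827
  t = 5.0000: CF_t = 78.000000, DF = 0.712986, PV = 55.612922
  t = 6.0000: CF_t = 78.000000, DF = 0.666342, PV = 51.974693
  t = 7.0000: CF_t = 1078.000000, DF = 0.622750, PV = 671.324222
Price P = sum_t PV_t = 1043.114315

Answer: Price = 1043.1143


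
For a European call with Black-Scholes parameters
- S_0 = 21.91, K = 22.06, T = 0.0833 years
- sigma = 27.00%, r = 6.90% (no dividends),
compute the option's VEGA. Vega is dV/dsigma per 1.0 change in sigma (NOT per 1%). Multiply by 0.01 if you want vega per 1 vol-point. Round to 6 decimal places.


d1 = 0.0251662764; d2 = -0.0527604199
phi(d1) = 0.3988159671; exp(-qT) = 1.0000000000; exp(-rT) = 0.9942687864
Vega = S * exp(-qT) * phi(d1) * sqrt(T) = 21.9100 * 1.0000000000 * 0.3988159671 * 0.2886173938 = 2.521955

Answer: Vega = 2.521955


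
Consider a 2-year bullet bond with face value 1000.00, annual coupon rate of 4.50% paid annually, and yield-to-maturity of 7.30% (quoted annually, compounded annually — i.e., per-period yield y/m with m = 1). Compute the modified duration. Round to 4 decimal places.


Answer: Modified duration = 1.8228

Derivation:
Coupon per period c = face * coupon_rate / m = 45.000000
Periods per year m = 1; per-period yield y/m = 0.073000
Number of cashflows N = 2
Cashflows (t years, CF_t, discount factor 1/(1+y/m)^(m*t), PV):
  t = 1.0000: CF_t = 45.000000, DF = 0.931966, PV = 41.938490
  t = 2.0000: CF_t = 1045.000000, DF = 0.868561, PV = 907.646728
Price P = sum_t PV_t = 949.585218
First compute Macaulay numerator sum_t t * PV_t:
  t * PV_t at t = 1.0000: 41.938490
  t * PV_t at t = 2.0000: 1815.293457
Macaulay duration D = 1857.231947 / 949.585218 = 1.955835
Modified duration = D / (1 + y/m) = 1.955835 / (1 + 0.073000) = 1.822773


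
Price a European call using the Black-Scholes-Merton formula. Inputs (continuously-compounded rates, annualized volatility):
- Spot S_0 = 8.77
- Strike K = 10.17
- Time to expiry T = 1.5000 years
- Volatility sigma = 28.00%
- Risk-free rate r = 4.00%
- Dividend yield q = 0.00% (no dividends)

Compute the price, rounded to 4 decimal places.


d1 = (ln(S/K) + (r - q + 0.5*sigma^2) * T) / (sigma * sqrt(T)) = -0.08545629
d2 = d1 - sigma * sqrt(T) = -0.42838486
exp(-rT) = 0.94176453; exp(-qT) = 1.00000000
C = S_0 * exp(-qT) * N(d1) - K * exp(-rT) * N(d2)
N(d1) = 0.46594932; N(d2) = 0.33418547
C = 8.7700 * 1.00000000 * 0.46594932 - 10.1700 * 0.94176453 * 0.33418547 = 0.8856

Answer: Price = 0.8856
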